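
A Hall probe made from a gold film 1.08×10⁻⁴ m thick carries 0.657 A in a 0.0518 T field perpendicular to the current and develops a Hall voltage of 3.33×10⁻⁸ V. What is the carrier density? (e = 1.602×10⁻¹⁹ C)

From V_H = IB/(n e t), n = IB/(V_H e t).
n = (0.657)(0.0518)/((3.33×10⁻⁸)(1.602×10⁻¹⁹)(1.08×10⁻⁴)) ≈ 5.91×10²⁸ m⁻³.

n ≈ 5.91×10²⁸ m⁻³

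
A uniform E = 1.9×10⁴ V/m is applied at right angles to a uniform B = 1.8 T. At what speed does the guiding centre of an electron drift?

In crossed fields the guiding centre drifts at v_d = |E×B|/B² = E/B, independent of charge and mass.
v_d = 1.9×10⁴/1.8 = 1.1×10⁴ m/s.

v_d ≈ 1.1×10⁴ m/s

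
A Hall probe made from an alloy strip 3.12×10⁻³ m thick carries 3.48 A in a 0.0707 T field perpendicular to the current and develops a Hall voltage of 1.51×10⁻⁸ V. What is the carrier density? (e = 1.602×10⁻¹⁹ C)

n ≈ 3.26×10²⁸ m⁻³

From V_H = IB/(n e t), n = IB/(V_H e t).
n = (3.48)(0.0707)/((1.51×10⁻⁸)(1.602×10⁻¹⁹)(3.12×10⁻³)) ≈ 3.26×10²⁸ m⁻³.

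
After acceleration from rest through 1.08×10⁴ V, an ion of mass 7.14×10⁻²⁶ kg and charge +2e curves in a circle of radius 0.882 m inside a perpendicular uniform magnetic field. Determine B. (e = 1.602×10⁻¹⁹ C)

B ≈ 0.0787 T

v = √(2|q|V/m) = √(2·3.204×10⁻¹⁹·1.08×10⁴/7.14×10⁻²⁶) ≈ 3.113×10⁵ m/s.
B = mv/(|q|r) = (7.14×10⁻²⁶)(3.113×10⁵)/((3.204×10⁻¹⁹)(0.882)) ≈ 0.0787 T.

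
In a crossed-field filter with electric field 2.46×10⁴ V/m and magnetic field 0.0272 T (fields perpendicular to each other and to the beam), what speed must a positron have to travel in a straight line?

For undeflected motion the electric and magnetic forces balance: qE = qvB.
v = E/B = 2.46×10⁴/0.0272 = 9.04×10⁵ m/s.

v = 9.04×10⁵ m/s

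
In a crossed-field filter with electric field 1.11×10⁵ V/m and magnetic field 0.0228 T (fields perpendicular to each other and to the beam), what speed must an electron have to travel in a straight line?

For undeflected motion the electric and magnetic forces balance: qE = qvB.
v = E/B = 1.11×10⁵/0.0228 = 4.87×10⁶ m/s.
The result is independent of the particle's charge and mass.

v = 4.87×10⁶ m/s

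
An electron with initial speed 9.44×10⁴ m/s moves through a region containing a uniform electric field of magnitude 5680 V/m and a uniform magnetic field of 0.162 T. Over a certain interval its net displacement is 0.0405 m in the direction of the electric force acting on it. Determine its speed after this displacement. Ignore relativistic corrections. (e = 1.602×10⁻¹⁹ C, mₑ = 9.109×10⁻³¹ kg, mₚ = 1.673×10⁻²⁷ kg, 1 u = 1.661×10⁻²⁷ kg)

B does no work; ΔKE = |q|E d.
½mv_f² = ½mv₀² + |q|Ed = ½(9.109×10⁻³¹)(9.44×10⁴)² + (1.602×10⁻¹⁹)(5680)(0.0405) ≈ 4.059×10⁻²¹ J + 3.685×10⁻¹⁷ J ≈ 3.686×10⁻¹⁷ J.
v_f = √(2·3.686×10⁻¹⁷/9.109×10⁻³¹) ≈ 9.00×10⁶ m/s.

v_f ≈ 9.00×10⁶ m/s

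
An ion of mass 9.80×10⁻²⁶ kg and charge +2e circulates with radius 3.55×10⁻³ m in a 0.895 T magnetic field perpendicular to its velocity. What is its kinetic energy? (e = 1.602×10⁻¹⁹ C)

KE ≈ 5.29×10⁻¹⁸ J

v = |q|Br/m, then KE = ½mv² = (qBr)²/(2m).
v = (3.204×10⁻¹⁹)(0.895)(3.55×10⁻³)/9.80×10⁻²⁶ ≈ 1.039×10⁴ m/s.
KE = ½(9.80×10⁻²⁶)(1.039×10⁴)² ≈ 5.29×10⁻¹⁸ J.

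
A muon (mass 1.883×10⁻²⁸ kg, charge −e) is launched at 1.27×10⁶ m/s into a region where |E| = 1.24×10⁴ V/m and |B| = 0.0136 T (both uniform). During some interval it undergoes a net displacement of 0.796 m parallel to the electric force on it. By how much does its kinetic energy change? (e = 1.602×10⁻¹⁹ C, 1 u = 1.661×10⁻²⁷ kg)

The magnetic force is always ⟂ v and does no work; only the electric force changes KE.
ΔKE = F_E · d = |q|E d = (1.602×10⁻¹⁹)(1.24×10⁴)(0.796) ≈ 1.58×10⁻¹⁵ J.

ΔKE ≈ 1.58×10⁻¹⁵ J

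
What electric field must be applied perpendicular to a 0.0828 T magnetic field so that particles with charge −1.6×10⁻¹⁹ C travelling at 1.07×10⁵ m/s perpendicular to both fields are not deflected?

For straight-line motion qE = qvB, so E = vB.
E = 1.07×10⁵ × 0.0828 = 8860 V/m.

E = 8860 V/m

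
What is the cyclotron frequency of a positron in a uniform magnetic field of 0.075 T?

f = |q|B/(2πm).
f = (1.602×10⁻¹⁹)(0.075)/(2π·9.109×10⁻³¹) ≈ 2.1×10⁹ Hz.

f ≈ 2.1×10⁹ Hz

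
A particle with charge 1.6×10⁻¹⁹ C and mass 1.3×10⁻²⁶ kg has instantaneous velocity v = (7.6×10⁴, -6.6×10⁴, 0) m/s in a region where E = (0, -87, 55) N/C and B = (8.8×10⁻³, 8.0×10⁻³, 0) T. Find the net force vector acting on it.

v×B = (0, 0, 1190) N/C.
E + v×B = (0, -87.0, 1240) N/C.
F = q(E + v×B) = (1.6×10⁻¹⁹ C)·(0, -87.0, 1240) = (0, -1.39×10⁻¹⁷, 1.99×10⁻¹⁶) N.

F ≈ (0, -1.39×10⁻¹⁷, 1.99×10⁻¹⁶) N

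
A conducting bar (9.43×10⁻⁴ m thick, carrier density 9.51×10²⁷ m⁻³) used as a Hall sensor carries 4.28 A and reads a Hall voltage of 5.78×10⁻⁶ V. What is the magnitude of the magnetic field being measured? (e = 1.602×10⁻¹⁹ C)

From V_H = IB/(n e t), B = V_H n e t / I.
B = (5.78×10⁻⁶)(9.51×10²⁷)(1.602×10⁻¹⁹)(9.43×10⁻⁴)/4.28 ≈ 1.94 T.

B ≈ 1.94 T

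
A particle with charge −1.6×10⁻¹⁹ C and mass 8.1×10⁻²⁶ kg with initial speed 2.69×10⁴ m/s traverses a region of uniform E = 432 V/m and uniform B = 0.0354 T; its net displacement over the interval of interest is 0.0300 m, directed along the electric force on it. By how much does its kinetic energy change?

ΔKE ≈ 2.07×10⁻¹⁸ J

The magnetic force is always ⟂ v and does no work; only the electric force changes KE.
ΔKE = F_E · d = |q|E d = (1.6×10⁻¹⁹)(432)(0.0300) ≈ 2.07×10⁻¹⁸ J.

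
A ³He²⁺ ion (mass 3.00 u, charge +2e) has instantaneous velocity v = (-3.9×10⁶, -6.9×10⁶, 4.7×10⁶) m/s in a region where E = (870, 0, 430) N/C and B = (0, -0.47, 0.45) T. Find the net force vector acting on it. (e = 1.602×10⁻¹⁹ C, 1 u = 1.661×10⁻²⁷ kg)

v×B = (-8.96×10⁵, 1.76×10⁶, 1.83×10⁶) N/C.
E + v×B = (-8.95×10⁵, 1.76×10⁶, 1.83×10⁶) N/C.
F = q(E + v×B) = (3.204×10⁻¹⁹ C)·(-8.95×10⁵, 1.76×10⁶, 1.83×10⁶) = (-2.87×10⁻¹³, 5.62×10⁻¹³, 5.87×10⁻¹³) N.

F ≈ (-2.87×10⁻¹³, 5.62×10⁻¹³, 5.87×10⁻¹³) N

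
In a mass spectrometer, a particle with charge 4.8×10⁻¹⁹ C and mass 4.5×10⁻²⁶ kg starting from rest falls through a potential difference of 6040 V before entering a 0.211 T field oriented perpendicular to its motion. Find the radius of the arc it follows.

r ≈ 0.159 m

Acceleration: |q|V = ½mv² ⇒ v = √(2|q|V/m) = √(2·4.8×10⁻¹⁹·6040/4.5×10⁻²⁶) ≈ 3.590×10⁵ m/s.
In the field: r = mv/(|q|B) = (4.5×10⁻²⁶)(3.590×10⁵)/((4.8×10⁻¹⁹)(0.211)) ≈ 0.159 m.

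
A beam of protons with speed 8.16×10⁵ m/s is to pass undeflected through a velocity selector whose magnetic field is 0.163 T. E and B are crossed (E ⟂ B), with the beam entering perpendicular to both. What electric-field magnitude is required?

For straight-line motion qE = qvB, so E = vB.
E = 8.16×10⁵ × 0.163 = 1.33×10⁵ V/m.

E = 1.33×10⁵ V/m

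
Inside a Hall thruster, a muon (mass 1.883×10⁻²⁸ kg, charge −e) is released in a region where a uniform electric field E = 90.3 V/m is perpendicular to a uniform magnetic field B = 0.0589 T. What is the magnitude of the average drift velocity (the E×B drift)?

The E×B drift speed is v_d = E/B.
v_d = 90.3/0.0589 = 1530 m/s.

v_d ≈ 1530 m/s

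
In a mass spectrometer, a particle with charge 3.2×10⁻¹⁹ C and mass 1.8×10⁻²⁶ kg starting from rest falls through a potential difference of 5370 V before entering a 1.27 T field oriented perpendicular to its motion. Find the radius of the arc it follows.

r ≈ 0.0194 m

Acceleration: |q|V = ½mv² ⇒ v = √(2|q|V/m) = √(2·3.2×10⁻¹⁹·5370/1.8×10⁻²⁶) ≈ 4.370×10⁵ m/s.
In the field: r = mv/(|q|B) = (1.8×10⁻²⁶)(4.370×10⁵)/((3.2×10⁻¹⁹)(1.27)) ≈ 0.0194 m.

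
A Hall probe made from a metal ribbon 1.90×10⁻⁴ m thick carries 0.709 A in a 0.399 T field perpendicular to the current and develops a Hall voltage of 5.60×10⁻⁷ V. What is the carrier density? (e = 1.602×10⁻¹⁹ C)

From V_H = IB/(n e t), n = IB/(V_H e t).
n = (0.709)(0.399)/((5.60×10⁻⁷)(1.602×10⁻¹⁹)(1.90×10⁻⁴)) ≈ 1.66×10²⁸ m⁻³.

n ≈ 1.66×10²⁸ m⁻³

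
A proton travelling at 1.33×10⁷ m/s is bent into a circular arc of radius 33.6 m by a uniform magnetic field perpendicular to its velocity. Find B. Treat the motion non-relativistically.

B ≈ 4.13×10⁻³ T

From |q|vB = mv²/r, B = mv/(|q|r).
B = (1.673×10⁻²⁷)(1.33×10⁷)/((1.602×10⁻¹⁹)(33.6)) ≈ 4.13×10⁻³ T.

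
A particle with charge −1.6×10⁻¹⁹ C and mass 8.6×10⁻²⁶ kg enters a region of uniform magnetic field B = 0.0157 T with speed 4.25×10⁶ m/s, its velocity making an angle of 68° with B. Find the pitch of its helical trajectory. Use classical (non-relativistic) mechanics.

p ≈ 342 m

v∥ = v cosθ = 4.25×10⁶·cos68° ≈ 1.592×10⁶ m/s.
T = 2πm/(|q|B) = 2π(8.6×10⁻²⁶)/((1.6×10⁻¹⁹)(0.0157)) ≈ 2.151×10⁻⁴ s.
pitch = v∥ T = (1.592×10⁶)(2.151×10⁻⁴) ≈ 342 m.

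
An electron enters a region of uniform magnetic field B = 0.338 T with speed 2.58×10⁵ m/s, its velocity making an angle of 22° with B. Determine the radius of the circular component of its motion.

r ≈ 1.63×10⁻⁶ m

v⊥ = v sinθ = 2.58×10⁵·sin22° ≈ 9.665×10⁴ m/s.
r = m v⊥/(|q|B) = (9.109×10⁻³¹)(9.665×10⁴)/((1.602×10⁻¹⁹)(0.338)) ≈ 1.63×10⁻⁶ m.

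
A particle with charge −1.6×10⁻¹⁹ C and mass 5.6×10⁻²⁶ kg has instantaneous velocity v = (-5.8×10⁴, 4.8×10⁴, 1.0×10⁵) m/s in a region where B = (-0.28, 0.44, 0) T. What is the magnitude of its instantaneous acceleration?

v×B = (-4.40×10⁴, -2.80×10⁴, -1.21×10⁴) N/C.
F = q v×B = (−1.6×10⁻¹⁹ C)·(-4.40×10⁴, -2.80×10⁴, -1.21×10⁴) = (7.04×10⁻¹⁵, 4.48×10⁻¹⁵, 1.93×10⁻¹⁵) N.
|a| = |F|/m = 8.565×10⁻¹⁵/5.6×10⁻²⁶ ≈ 1.53×10¹¹ m/s².

|a| ≈ 1.53×10¹¹ m/s²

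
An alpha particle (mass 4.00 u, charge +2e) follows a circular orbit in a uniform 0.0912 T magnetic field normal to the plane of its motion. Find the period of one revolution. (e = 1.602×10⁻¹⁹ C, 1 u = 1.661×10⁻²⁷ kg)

The cyclotron period depends only on m, q, B: T = 2πm/(|q|B).
T = 2π(6.644×10⁻²⁷)/((3.204×10⁻¹⁹)(0.0912)) ≈ 1.43×10⁻⁶ s.

T ≈ 1.43×10⁻⁶ s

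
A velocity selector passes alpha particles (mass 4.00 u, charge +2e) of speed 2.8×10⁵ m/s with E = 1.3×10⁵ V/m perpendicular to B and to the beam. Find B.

Balance of forces in the selector: qE = qvB ⇒ B = E/v.
B = 1.3×10⁵/2.8×10⁵ = 0.46 T.

B = 0.46 T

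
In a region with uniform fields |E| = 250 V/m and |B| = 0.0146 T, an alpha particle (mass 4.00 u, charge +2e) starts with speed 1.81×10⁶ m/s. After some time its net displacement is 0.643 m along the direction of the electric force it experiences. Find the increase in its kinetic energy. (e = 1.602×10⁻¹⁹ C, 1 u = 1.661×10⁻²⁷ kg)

The magnetic force is always ⟂ v and does no work; only the electric force changes KE.
ΔKE = F_E · d = |q|E d = (3.204×10⁻¹⁹)(250)(0.643) ≈ 5.15×10⁻¹⁷ J.

ΔKE ≈ 5.15×10⁻¹⁷ J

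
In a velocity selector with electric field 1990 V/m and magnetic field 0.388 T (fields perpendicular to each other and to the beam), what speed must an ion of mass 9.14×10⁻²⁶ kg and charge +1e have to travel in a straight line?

For undeflected motion the electric and magnetic forces balance: qE = qvB.
v = E/B = 1990/0.388 = 5130 m/s.

v = 5130 m/s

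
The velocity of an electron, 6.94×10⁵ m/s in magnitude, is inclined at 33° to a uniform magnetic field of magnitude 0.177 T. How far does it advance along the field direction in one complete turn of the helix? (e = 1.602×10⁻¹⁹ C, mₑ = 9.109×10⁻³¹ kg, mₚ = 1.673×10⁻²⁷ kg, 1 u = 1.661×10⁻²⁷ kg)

p ≈ 1.17×10⁻⁴ m

v∥ = v cosθ = 6.94×10⁵·cos33° ≈ 5.820×10⁵ m/s.
T = 2πm/(|q|B) = 2π(9.109×10⁻³¹)/((1.602×10⁻¹⁹)(0.177)) ≈ 2.018×10⁻¹⁰ s.
pitch = v∥ T = (5.820×10⁵)(2.018×10⁻¹⁰) ≈ 1.17×10⁻⁴ m.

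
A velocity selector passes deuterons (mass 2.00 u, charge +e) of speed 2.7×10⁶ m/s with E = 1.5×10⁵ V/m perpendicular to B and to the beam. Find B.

B = 0.056 T

Balance of forces in the selector: qE = qvB ⇒ B = E/v.
B = 1.5×10⁵/2.7×10⁶ = 0.056 T.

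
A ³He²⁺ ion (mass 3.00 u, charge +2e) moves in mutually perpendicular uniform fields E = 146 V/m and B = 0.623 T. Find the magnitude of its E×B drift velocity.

v_d ≈ 234 m/s

The steady drift has the magnetic force balancing the electric force, so v_d = E/B.
v_d = 146/0.623 = 234 m/s.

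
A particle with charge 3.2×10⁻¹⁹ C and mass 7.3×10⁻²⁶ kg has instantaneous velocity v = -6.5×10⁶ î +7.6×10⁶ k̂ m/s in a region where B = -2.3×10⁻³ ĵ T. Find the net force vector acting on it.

v×B = (1.75×10⁴, 0, 1.50×10⁴) N/C.
F = q v×B = (3.2×10⁻¹⁹ C)·(1.75×10⁴, 0, 1.50×10⁴) = (5.59×10⁻¹⁵, 0, 4.78×10⁻¹⁵) N.

F ≈ (5.59×10⁻¹⁵, 0, 4.78×10⁻¹⁵) N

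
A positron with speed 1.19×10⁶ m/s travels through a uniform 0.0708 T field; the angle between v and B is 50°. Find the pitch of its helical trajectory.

p ≈ 3.86×10⁻⁴ m

v∥ = v cosθ = 1.19×10⁶·cos50° ≈ 7.649×10⁵ m/s.
T = 2πm/(|q|B) = 2π(9.109×10⁻³¹)/((1.602×10⁻¹⁹)(0.0708)) ≈ 5.046×10⁻¹⁰ s.
pitch = v∥ T = (7.649×10⁵)(5.046×10⁻¹⁰) ≈ 3.86×10⁻⁴ m.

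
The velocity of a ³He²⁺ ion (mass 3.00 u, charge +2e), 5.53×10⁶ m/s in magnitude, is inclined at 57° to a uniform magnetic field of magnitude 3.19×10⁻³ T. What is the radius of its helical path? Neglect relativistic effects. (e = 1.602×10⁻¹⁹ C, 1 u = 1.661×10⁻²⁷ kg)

r ≈ 22.6 m

v⊥ = v sinθ = 5.53×10⁶·sin57° ≈ 4.638×10⁶ m/s.
r = m v⊥/(|q|B) = (4.983×10⁻²⁷)(4.638×10⁶)/((3.204×10⁻¹⁹)(3.19×10⁻³)) ≈ 22.6 m.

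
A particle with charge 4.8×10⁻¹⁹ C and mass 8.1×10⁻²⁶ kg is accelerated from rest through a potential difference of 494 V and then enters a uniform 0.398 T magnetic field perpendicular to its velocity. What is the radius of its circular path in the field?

r ≈ 0.0324 m

Acceleration: |q|V = ½mv² ⇒ v = √(2|q|V/m) = √(2·4.8×10⁻¹⁹·494/8.1×10⁻²⁶) ≈ 7.652×10⁴ m/s.
In the field: r = mv/(|q|B) = (8.1×10⁻²⁶)(7.652×10⁴)/((4.8×10⁻¹⁹)(0.398)) ≈ 0.0324 m.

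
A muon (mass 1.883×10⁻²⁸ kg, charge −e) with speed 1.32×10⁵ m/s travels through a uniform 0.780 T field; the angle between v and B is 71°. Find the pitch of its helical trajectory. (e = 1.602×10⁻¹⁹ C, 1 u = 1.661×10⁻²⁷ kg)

v∥ = v cosθ = 1.32×10⁵·cos71° ≈ 4.297×10⁴ m/s.
T = 2πm/(|q|B) = 2π(1.883×10⁻²⁸)/((1.602×10⁻¹⁹)(0.780)) ≈ 9.468×10⁻⁹ s.
pitch = v∥ T = (4.297×10⁴)(9.468×10⁻⁹) ≈ 4.07×10⁻⁴ m.

p ≈ 4.07×10⁻⁴ m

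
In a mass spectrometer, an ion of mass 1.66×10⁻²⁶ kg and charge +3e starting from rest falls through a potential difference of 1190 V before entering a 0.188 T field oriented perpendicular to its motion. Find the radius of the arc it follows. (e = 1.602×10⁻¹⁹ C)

Acceleration: |q|V = ½mv² ⇒ v = √(2|q|V/m) = √(2·4.806×10⁻¹⁹·1190/1.66×10⁻²⁶) ≈ 2.625×10⁵ m/s.
In the field: r = mv/(|q|B) = (1.66×10⁻²⁶)(2.625×10⁵)/((4.806×10⁻¹⁹)(0.188)) ≈ 0.0482 m.

r ≈ 0.0482 m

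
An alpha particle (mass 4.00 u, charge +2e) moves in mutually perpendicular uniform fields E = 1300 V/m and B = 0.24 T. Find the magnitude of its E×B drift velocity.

v_d ≈ 5400 m/s

The steady drift has the magnetic force balancing the electric force, so v_d = E/B.
v_d = 1300/0.24 = 5400 m/s.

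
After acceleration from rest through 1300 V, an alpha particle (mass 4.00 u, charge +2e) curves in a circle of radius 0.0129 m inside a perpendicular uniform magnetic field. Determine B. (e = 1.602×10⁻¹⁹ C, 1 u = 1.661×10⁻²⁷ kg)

v = √(2|q|V/m) = √(2·3.204×10⁻¹⁹·1300/6.644×10⁻²⁷) ≈ 3.541×10⁵ m/s.
B = mv/(|q|r) = (6.644×10⁻²⁷)(3.541×10⁵)/((3.204×10⁻¹⁹)(0.0129)) ≈ 0.569 T.

B ≈ 0.569 T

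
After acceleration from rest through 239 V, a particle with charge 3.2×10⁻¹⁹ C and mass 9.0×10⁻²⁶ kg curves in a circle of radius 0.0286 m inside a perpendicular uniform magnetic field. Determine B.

B ≈ 0.405 T

v = √(2|q|V/m) = √(2·3.2×10⁻¹⁹·239/9.0×10⁻²⁶) ≈ 4.123×10⁴ m/s.
B = mv/(|q|r) = (9.0×10⁻²⁶)(4.123×10⁴)/((3.2×10⁻¹⁹)(0.0286)) ≈ 0.405 T.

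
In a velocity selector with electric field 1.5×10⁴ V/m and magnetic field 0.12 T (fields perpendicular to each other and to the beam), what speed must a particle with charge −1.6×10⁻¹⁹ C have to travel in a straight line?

For undeflected motion the electric and magnetic forces balance: qE = qvB.
v = E/B = 1.5×10⁴/0.12 = 1.2×10⁵ m/s.

v = 1.2×10⁵ m/s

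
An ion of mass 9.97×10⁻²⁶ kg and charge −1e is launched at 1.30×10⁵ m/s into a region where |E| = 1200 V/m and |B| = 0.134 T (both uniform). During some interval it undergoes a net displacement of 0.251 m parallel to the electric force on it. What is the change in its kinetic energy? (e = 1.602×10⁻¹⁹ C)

The magnetic force is always ⟂ v and does no work; only the electric force changes KE.
ΔKE = F_E · d = |q|E d = (1.602×10⁻¹⁹)(1200)(0.251) ≈ 4.83×10⁻¹⁷ J.

ΔKE ≈ 4.83×10⁻¹⁷ J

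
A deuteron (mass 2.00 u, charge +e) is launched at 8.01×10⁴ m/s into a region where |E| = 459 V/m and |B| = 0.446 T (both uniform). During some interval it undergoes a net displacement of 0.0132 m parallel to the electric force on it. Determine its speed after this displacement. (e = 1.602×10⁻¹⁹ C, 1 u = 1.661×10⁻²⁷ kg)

B does no work; ΔKE = |q|E d.
½mv_f² = ½mv₀² + |q|Ed = ½(3.322×10⁻²⁷)(8.01×10⁴)² + (1.602×10⁻¹⁹)(459)(0.0132) ≈ 1.066×10⁻¹⁷ J + 9.706×10⁻¹⁹ J ≈ 1.163×10⁻¹⁷ J.
v_f = √(2·1.163×10⁻¹⁷/3.322×10⁻²⁷) ≈ 8.37×10⁴ m/s.

v_f ≈ 8.37×10⁴ m/s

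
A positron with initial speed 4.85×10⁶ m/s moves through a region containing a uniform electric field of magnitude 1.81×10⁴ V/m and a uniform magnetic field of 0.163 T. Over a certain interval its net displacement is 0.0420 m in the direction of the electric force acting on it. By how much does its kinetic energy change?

The magnetic force is always ⟂ v and does no work; only the electric force changes KE.
ΔKE = F_E · d = |q|E d = (1.602×10⁻¹⁹)(1.81×10⁴)(0.0420) ≈ 1.22×10⁻¹⁶ J.

ΔKE ≈ 1.22×10⁻¹⁶ J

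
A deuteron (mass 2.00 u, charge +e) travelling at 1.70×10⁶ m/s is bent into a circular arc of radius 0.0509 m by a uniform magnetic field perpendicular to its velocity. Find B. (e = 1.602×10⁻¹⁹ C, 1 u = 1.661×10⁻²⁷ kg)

B ≈ 0.693 T

From |q|vB = mv²/r, B = mv/(|q|r).
B = (3.322×10⁻²⁷)(1.70×10⁶)/((1.602×10⁻¹⁹)(0.0509)) ≈ 0.693 T.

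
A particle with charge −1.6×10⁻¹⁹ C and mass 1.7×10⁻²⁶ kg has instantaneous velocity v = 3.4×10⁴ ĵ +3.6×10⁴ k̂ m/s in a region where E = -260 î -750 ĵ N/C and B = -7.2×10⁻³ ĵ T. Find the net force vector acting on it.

F ≈ (1.28×10⁻¹⁹, 1.20×10⁻¹⁶, 0) N

v×B = (259, 0, 0) N/C.
E + v×B = (-0.800, -750, 0) N/C.
F = q(E + v×B) = (−1.6×10⁻¹⁹ C)·(-0.800, -750, 0) = (1.28×10⁻¹⁹, 1.20×10⁻¹⁶, 0) N.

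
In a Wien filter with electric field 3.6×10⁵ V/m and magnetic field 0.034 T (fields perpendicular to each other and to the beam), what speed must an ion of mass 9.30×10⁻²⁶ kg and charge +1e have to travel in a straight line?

Zero net Lorentz force requires |qE| = |q v×B|, i.e. E = vB.
v = E/B = 3.6×10⁵/0.034 = 1.1×10⁷ m/s.

v = 1.1×10⁷ m/s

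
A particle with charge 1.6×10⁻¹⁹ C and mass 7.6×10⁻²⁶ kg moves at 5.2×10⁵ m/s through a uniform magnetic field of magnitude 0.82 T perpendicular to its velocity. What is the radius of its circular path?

r ≈ 0.30 m

The magnetic force provides the centripetal force: |q|vB = mv²/r.
r = mv/(|q|B) = (7.6×10⁻²⁶)(5.2×10⁵)/((1.6×10⁻¹⁹)(0.82)) ≈ 0.30 m.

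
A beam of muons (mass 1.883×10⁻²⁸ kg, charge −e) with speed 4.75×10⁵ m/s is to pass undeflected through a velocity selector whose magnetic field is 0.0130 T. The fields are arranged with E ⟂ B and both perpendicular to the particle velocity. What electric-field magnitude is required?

For straight-line motion qE = qvB, so E = vB.
E = 4.75×10⁵ × 0.0130 = 6180 V/m.

E = 6180 V/m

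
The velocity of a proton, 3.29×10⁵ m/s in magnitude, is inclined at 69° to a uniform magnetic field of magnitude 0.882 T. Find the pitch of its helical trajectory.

p ≈ 8.77×10⁻³ m

v∥ = v cosθ = 3.29×10⁵·cos69° ≈ 1.179×10⁵ m/s.
T = 2πm/(|q|B) = 2π(1.673×10⁻²⁷)/((1.602×10⁻¹⁹)(0.882)) ≈ 7.440×10⁻⁸ s.
pitch = v∥ T = (1.179×10⁵)(7.440×10⁻⁸) ≈ 8.77×10⁻³ m.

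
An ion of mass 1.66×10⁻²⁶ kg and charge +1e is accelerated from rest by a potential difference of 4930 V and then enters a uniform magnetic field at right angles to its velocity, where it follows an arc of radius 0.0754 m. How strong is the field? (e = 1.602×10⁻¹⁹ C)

v = √(2|q|V/m) = √(2·1.602×10⁻¹⁹·4930/1.66×10⁻²⁶) ≈ 3.085×10⁵ m/s.
B = mv/(|q|r) = (1.66×10⁻²⁶)(3.085×10⁵)/((1.602×10⁻¹⁹)(0.0754)) ≈ 0.424 T.

B ≈ 0.424 T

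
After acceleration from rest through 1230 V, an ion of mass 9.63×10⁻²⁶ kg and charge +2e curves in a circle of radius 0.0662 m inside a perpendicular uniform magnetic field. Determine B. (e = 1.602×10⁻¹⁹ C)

B ≈ 0.411 T

v = √(2|q|V/m) = √(2·3.204×10⁻¹⁹·1230/9.63×10⁻²⁶) ≈ 9.047×10⁴ m/s.
B = mv/(|q|r) = (9.63×10⁻²⁶)(9.047×10⁴)/((3.204×10⁻¹⁹)(0.0662)) ≈ 0.411 T.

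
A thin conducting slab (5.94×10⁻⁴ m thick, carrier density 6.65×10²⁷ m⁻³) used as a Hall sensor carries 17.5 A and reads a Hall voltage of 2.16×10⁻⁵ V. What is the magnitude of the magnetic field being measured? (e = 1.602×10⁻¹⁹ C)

B ≈ 0.781 T

From V_H = IB/(n e t), B = V_H n e t / I.
B = (2.16×10⁻⁵)(6.65×10²⁷)(1.602×10⁻¹⁹)(5.94×10⁻⁴)/17.5 ≈ 0.781 T.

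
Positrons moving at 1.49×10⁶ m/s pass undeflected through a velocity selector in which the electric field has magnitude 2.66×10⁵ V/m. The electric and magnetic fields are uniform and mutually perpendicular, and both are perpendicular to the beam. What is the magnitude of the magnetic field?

B = 0.179 T

Balance of forces in the selector: qE = qvB ⇒ B = E/v.
B = 2.66×10⁵/1.49×10⁶ = 0.179 T.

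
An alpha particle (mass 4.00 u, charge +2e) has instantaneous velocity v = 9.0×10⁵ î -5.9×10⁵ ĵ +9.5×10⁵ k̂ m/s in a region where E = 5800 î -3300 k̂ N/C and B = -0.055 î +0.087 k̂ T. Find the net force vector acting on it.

v×B = (-5.13×10⁴, -1.31×10⁵, -3.24×10⁴) N/C.
E + v×B = (-4.55×10⁴, -1.31×10⁵, -3.58×10⁴) N/C.
F = q(E + v×B) = (3.204×10⁻¹⁹ C)·(-4.55×10⁴, -1.31×10⁵, -3.58×10⁴) = (-1.46×10⁻¹⁴, -4.18×10⁻¹⁴, -1.15×10⁻¹⁴) N.

F ≈ (-1.46×10⁻¹⁴, -4.18×10⁻¹⁴, -1.15×10⁻¹⁴) N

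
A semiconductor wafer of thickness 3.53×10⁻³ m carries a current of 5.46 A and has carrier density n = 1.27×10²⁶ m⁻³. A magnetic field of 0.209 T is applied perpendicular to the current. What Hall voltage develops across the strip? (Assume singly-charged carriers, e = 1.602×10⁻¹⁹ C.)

V_H ≈ 1.59×10⁻⁵ V

V_H = IB/(n e t).
V_H = (5.46)(0.209)/((1.27×10²⁶)(1.602×10⁻¹⁹)(3.53×10⁻³)) ≈ 1.59×10⁻⁵ V.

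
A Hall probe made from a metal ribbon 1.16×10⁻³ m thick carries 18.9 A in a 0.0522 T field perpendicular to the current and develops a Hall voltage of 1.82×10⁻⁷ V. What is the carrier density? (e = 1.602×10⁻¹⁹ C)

n ≈ 2.92×10²⁸ m⁻³

From V_H = IB/(n e t), n = IB/(V_H e t).
n = (18.9)(0.0522)/((1.82×10⁻⁷)(1.602×10⁻¹⁹)(1.16×10⁻³)) ≈ 2.92×10²⁸ m⁻³.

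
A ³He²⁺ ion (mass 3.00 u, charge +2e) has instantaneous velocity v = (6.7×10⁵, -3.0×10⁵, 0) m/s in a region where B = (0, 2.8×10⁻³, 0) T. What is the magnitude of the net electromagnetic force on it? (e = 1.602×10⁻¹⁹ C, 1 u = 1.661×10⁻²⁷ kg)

|F| ≈ 6.01×10⁻¹⁶ N

v×B = (0, 0, 1880) N/C.
F = q v×B = (3.204×10⁻¹⁹ C)·(0, 0, 1880) = (0, 0, 6.01×10⁻¹⁶) N.
|F| = 6.01×10⁻¹⁶ N.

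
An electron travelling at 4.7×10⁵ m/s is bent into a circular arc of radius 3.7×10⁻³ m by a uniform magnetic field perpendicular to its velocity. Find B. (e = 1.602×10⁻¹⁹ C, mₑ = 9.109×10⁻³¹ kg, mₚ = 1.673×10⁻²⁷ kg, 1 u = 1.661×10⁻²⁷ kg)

From |q|vB = mv²/r, B = mv/(|q|r).
B = (9.109×10⁻³¹)(4.7×10⁵)/((1.602×10⁻¹⁹)(3.7×10⁻³)) ≈ 7.2×10⁻⁴ T.

B ≈ 7.2×10⁻⁴ T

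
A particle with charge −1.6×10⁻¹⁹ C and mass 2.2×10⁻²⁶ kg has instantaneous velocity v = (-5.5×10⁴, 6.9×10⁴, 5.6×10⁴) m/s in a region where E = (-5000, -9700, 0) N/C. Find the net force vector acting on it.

F ≈ (8.00×10⁻¹⁶, 1.55×10⁻¹⁵, 0) N

Only an electric field acts, so F = qE = (−1.6×10⁻¹⁹ C)·(-5000, -9700, 0) = (8.00×10⁻¹⁶, 1.55×10⁻¹⁵, 0) N.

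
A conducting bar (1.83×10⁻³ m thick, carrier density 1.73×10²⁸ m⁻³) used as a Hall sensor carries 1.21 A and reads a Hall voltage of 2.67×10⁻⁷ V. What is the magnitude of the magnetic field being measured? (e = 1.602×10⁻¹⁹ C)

B ≈ 1.12 T

From V_H = IB/(n e t), B = V_H n e t / I.
B = (2.67×10⁻⁷)(1.73×10²⁸)(1.602×10⁻¹⁹)(1.83×10⁻³)/1.21 ≈ 1.12 T.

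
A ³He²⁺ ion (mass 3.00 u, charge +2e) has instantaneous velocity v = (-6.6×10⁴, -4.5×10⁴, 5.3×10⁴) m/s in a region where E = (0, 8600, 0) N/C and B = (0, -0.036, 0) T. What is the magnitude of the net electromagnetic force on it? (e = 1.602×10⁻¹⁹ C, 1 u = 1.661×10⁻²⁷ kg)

v×B = (1910, 0, 2380) N/C.
E + v×B = (1910, 8600, 2380) N/C.
F = q(E + v×B) = (3.204×10⁻¹⁹ C)·(1910, 8600, 2380) = (6.11×10⁻¹⁶, 2.76×10⁻¹⁵, 7.61×10⁻¹⁶) N.
|F| = 2.92×10⁻¹⁵ N.

|F| ≈ 2.92×10⁻¹⁵ N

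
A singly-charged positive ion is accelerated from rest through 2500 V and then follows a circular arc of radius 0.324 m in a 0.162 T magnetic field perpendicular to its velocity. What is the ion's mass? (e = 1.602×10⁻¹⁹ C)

m ≈ 8.83×10⁻²⁶ kg

Combine |q|V = ½mv² and r = mv/(|q|B): eliminate v to get m = qB²r²/(2V).
m = (1.602×10⁻¹⁹)(0.162)²(0.324)²/(2·2500) ≈ 8.83×10⁻²⁶ kg.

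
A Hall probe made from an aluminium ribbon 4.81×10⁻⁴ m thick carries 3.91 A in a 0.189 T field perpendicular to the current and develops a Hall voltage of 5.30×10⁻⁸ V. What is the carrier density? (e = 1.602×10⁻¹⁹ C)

n ≈ 1.81×10²⁹ m⁻³

From V_H = IB/(n e t), n = IB/(V_H e t).
n = (3.91)(0.189)/((5.30×10⁻⁸)(1.602×10⁻¹⁹)(4.81×10⁻⁴)) ≈ 1.81×10²⁹ m⁻³.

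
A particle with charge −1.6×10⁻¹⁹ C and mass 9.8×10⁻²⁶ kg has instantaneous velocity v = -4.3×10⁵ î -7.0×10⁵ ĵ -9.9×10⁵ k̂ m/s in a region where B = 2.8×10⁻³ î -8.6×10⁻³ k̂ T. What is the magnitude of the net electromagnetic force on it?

|F| ≈ 1.45×10⁻¹⁵ N

v×B = (6020, -6470, 1960) N/C.
F = q v×B = (−1.6×10⁻¹⁹ C)·(6020, -6470, 1960) = (-9.63×10⁻¹⁶, 1.04×10⁻¹⁵, -3.14×10⁻¹⁶) N.
|F| = 1.45×10⁻¹⁵ N.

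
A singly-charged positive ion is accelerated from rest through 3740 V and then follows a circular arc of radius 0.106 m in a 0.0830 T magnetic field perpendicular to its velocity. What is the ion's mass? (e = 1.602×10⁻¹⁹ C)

m ≈ 1.66×10⁻²⁷ kg

Combine |q|V = ½mv² and r = mv/(|q|B): eliminate v to get m = qB²r²/(2V).
m = (1.602×10⁻¹⁹)(0.0830)²(0.106)²/(2·3740) ≈ 1.66×10⁻²⁷ kg.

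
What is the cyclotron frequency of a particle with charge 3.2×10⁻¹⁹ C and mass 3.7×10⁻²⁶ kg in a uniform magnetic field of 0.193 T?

f = |q|B/(2πm).
f = (3.2×10⁻¹⁹)(0.193)/(2π·3.7×10⁻²⁶) ≈ 2.66×10⁵ Hz.

f ≈ 2.66×10⁵ Hz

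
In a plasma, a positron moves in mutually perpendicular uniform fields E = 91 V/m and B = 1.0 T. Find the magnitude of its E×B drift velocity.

The steady drift has the magnetic force balancing the electric force, so v_d = E/B.
v_d = 91/1.0 = 91 m/s.

v_d ≈ 91 m/s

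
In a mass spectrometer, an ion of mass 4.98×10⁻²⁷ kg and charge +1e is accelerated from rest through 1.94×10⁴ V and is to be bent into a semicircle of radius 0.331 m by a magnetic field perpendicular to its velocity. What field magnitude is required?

B ≈ 0.105 T

v = √(2|q|V/m) = √(2·1.602×10⁻¹⁹·1.94×10⁴/4.98×10⁻²⁷) ≈ 1.117×10⁶ m/s.
B = mv/(|q|r) = (4.98×10⁻²⁷)(1.117×10⁶)/((1.602×10⁻¹⁹)(0.331)) ≈ 0.105 T.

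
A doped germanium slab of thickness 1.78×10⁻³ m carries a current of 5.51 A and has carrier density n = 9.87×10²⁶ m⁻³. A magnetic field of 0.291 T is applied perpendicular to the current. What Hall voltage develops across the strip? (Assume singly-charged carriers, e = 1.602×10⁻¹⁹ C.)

V_H ≈ 5.70×10⁻⁶ V

V_H = IB/(n e t).
V_H = (5.51)(0.291)/((9.87×10²⁶)(1.602×10⁻¹⁹)(1.78×10⁻³)) ≈ 5.70×10⁻⁶ V.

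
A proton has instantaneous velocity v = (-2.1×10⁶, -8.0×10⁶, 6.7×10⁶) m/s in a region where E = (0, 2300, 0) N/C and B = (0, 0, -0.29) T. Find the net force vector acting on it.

F ≈ (3.72×10⁻¹³, -9.72×10⁻¹⁴, 0) N

v×B = (2.32×10⁶, -6.09×10⁵, 0) N/C.
E + v×B = (2.32×10⁶, -6.07×10⁵, 0) N/C.
F = q(E + v×B) = (1.602×10⁻¹⁹ C)·(2.32×10⁶, -6.07×10⁵, 0) = (3.72×10⁻¹³, -9.72×10⁻¹⁴, 0) N.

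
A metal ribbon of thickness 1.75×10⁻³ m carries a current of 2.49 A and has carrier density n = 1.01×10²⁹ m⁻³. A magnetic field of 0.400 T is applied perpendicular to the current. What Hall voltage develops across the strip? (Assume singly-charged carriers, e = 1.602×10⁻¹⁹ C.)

V_H = IB/(n e t).
V_H = (2.49)(0.400)/((1.01×10²⁹)(1.602×10⁻¹⁹)(1.75×10⁻³)) ≈ 3.52×10⁻⁸ V.

V_H ≈ 3.52×10⁻⁸ V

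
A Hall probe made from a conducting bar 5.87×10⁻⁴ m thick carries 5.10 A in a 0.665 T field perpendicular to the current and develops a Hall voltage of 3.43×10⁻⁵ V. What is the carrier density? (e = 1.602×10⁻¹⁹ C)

n ≈ 1.05×10²⁷ m⁻³

From V_H = IB/(n e t), n = IB/(V_H e t).
n = (5.10)(0.665)/((3.43×10⁻⁵)(1.602×10⁻¹⁹)(5.87×10⁻⁴)) ≈ 1.05×10²⁷ m⁻³.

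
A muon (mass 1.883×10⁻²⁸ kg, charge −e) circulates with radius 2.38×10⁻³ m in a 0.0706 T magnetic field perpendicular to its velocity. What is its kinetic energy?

KE ≈ 1.92×10⁻¹⁸ J

v = |q|Br/m, then KE = ½mv² = (qBr)²/(2m).
v = (1.602×10⁻¹⁹)(0.0706)(2.38×10⁻³)/1.883×10⁻²⁸ ≈ 1.430×10⁵ m/s.
KE = ½(1.883×10⁻²⁸)(1.430×10⁵)² ≈ 1.92×10⁻¹⁸ J.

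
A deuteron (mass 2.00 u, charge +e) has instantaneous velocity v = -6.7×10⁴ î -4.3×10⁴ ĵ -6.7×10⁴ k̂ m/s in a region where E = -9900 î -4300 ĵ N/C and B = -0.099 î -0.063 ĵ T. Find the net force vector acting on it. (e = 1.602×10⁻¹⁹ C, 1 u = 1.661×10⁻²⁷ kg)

v×B = (-4220, 6630, -36.0) N/C.
E + v×B = (-1.41×10⁴, 2330, -36.0) N/C.
F = q(E + v×B) = (1.602×10⁻¹⁹ C)·(-1.41×10⁴, 2330, -36.0) = (-2.26×10⁻¹⁵, 3.74×10⁻¹⁶, -5.77×10⁻¹⁸) N.

F ≈ (-2.26×10⁻¹⁵, 3.74×10⁻¹⁶, -5.77×10⁻¹⁸) N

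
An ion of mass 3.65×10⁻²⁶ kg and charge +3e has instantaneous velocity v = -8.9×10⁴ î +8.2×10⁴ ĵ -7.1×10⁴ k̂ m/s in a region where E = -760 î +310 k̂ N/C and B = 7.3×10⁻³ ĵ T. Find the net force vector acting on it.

v×B = (518, 0, -650) N/C.
E + v×B = (-242, 0, -340) N/C.
F = q(E + v×B) = (4.806×10⁻¹⁹ C)·(-242, 0, -340) = (-1.16×10⁻¹⁶, 0, -1.63×10⁻¹⁶) N.

F ≈ (-1.16×10⁻¹⁶, 0, -1.63×10⁻¹⁶) N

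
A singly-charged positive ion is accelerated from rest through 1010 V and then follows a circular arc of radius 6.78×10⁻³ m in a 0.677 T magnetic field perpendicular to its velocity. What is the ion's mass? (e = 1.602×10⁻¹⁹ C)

Combine |q|V = ½mv² and r = mv/(|q|B): eliminate v to get m = qB²r²/(2V).
m = (1.602×10⁻¹⁹)(0.677)²(6.78×10⁻³)²/(2·1010) ≈ 1.67×10⁻²⁷ kg.

m ≈ 1.67×10⁻²⁷ kg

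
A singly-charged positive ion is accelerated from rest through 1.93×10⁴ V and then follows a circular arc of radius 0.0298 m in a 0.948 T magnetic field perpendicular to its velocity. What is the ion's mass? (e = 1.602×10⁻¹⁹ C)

Combine |q|V = ½mv² and r = mv/(|q|B): eliminate v to get m = qB²r²/(2V).
m = (1.602×10⁻¹⁹)(0.948)²(0.0298)²/(2·1.93×10⁴) ≈ 3.31×10⁻²⁷ kg.

m ≈ 3.31×10⁻²⁷ kg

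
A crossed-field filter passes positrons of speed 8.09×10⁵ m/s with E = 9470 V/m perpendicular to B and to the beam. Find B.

B = 0.0117 T

Balance of forces in the selector: qE = qvB ⇒ B = E/v.
B = 9470/8.09×10⁵ = 0.0117 T.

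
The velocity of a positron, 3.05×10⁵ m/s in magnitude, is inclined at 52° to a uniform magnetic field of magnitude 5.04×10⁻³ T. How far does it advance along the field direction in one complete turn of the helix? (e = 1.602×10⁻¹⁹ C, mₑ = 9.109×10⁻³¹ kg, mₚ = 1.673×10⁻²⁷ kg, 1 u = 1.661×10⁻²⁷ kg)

p ≈ 1.33×10⁻³ m

v∥ = v cosθ = 3.05×10⁵·cos52° ≈ 1.878×10⁵ m/s.
T = 2πm/(|q|B) = 2π(9.109×10⁻³¹)/((1.602×10⁻¹⁹)(5.04×10⁻³)) ≈ 7.089×10⁻⁹ s.
pitch = v∥ T = (1.878×10⁵)(7.089×10⁻⁹) ≈ 1.33×10⁻³ m.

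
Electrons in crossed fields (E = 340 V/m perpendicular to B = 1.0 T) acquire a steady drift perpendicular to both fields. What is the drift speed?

v_d ≈ 340 m/s

The steady drift has the magnetic force balancing the electric force, so v_d = E/B.
v_d = 340/1.0 = 340 m/s.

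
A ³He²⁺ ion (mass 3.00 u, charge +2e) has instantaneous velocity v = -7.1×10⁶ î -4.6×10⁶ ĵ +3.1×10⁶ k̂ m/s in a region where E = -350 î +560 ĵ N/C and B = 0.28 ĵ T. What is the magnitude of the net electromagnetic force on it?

|F| ≈ 6.95×10⁻¹³ N

v×B = (-8.68×10⁵, 0, -1.99×10⁶) N/C.
E + v×B = (-8.68×10⁵, 560, -1.99×10⁶) N/C.
F = q(E + v×B) = (3.204×10⁻¹⁹ C)·(-8.68×10⁵, 560, -1.99×10⁶) = (-2.78×10⁻¹³, 1.79×10⁻¹⁶, -6.37×10⁻¹³) N.
|F| = 6.95×10⁻¹³ N.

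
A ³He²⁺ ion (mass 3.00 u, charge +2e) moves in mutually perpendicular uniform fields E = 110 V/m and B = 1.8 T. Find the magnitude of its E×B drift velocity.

The steady drift has the magnetic force balancing the electric force, so v_d = E/B.
v_d = 110/1.8 = 61 m/s.

v_d ≈ 61 m/s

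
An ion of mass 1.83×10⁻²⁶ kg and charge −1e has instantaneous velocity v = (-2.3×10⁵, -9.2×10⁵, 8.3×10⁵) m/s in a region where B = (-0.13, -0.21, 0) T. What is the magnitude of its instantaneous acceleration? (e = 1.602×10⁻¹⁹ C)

|a| ≈ 1.90×10¹² m/s²

v×B = (1.74×10⁵, -1.08×10⁵, -7.13×10⁴) N/C.
F = q v×B = (−1.602×10⁻¹⁹ C)·(1.74×10⁵, -1.08×10⁵, -7.13×10⁴) = (-2.79×10⁻¹⁴, 1.73×10⁻¹⁴, 1.14×10⁻¹⁴) N.
|a| = |F|/m = 3.477×10⁻¹⁴/1.83×10⁻²⁶ ≈ 1.90×10¹² m/s².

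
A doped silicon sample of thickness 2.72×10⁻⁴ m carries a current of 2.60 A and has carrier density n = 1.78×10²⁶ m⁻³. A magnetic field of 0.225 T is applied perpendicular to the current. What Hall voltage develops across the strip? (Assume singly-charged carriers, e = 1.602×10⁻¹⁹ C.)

V_H = IB/(n e t).
V_H = (2.60)(0.225)/((1.78×10²⁶)(1.602×10⁻¹⁹)(2.72×10⁻⁴)) ≈ 7.54×10⁻⁵ V.

V_H ≈ 7.54×10⁻⁵ V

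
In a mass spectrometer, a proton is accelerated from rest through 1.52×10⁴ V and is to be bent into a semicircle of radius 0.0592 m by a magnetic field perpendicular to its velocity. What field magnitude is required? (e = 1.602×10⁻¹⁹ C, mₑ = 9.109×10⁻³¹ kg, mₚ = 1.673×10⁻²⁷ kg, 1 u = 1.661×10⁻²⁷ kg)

B ≈ 0.301 T

v = √(2|q|V/m) = √(2·1.602×10⁻¹⁹·1.52×10⁴/1.673×10⁻²⁷) ≈ 1.706×10⁶ m/s.
B = mv/(|q|r) = (1.673×10⁻²⁷)(1.706×10⁶)/((1.602×10⁻¹⁹)(0.0592)) ≈ 0.301 T.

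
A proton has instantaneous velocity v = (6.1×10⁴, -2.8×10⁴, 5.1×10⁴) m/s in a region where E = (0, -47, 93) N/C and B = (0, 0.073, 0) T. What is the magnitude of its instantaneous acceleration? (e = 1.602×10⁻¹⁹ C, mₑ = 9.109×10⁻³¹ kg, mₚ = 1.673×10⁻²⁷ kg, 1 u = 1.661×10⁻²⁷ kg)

|a| ≈ 5.63×10¹¹ m/s²

v×B = (-3720, 0, 4450) N/C.
E + v×B = (-3720, -47.0, 4550) N/C.
F = q(E + v×B) = (1.602×10⁻¹⁹ C)·(-3720, -47.0, 4550) = (-5.96×10⁻¹⁶, -7.53×10⁻¹⁸, 7.28×10⁻¹⁶) N.
|a| = |F|/m = 9.414×10⁻¹⁶/1.673×10⁻²⁷ ≈ 5.63×10¹¹ m/s².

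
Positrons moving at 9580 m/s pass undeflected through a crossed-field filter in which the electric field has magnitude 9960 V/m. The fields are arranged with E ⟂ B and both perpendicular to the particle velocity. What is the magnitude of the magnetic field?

B = 1.04 T

Balance of forces in the selector: qE = qvB ⇒ B = E/v.
B = 9960/9580 = 1.04 T.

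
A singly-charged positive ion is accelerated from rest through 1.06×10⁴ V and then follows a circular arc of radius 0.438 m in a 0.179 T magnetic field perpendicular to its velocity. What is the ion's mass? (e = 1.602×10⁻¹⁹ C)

m ≈ 4.64×10⁻²⁶ kg

Combine |q|V = ½mv² and r = mv/(|q|B): eliminate v to get m = qB²r²/(2V).
m = (1.602×10⁻¹⁹)(0.179)²(0.438)²/(2·1.06×10⁴) ≈ 4.64×10⁻²⁶ kg.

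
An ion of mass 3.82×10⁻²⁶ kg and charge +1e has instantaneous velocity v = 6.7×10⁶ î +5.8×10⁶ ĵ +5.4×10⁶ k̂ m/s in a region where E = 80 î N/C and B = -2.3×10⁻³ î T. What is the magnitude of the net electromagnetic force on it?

|F| ≈ 2.92×10⁻¹⁵ N

v×B = (0, -1.24×10⁴, 1.33×10⁴) N/C.
E + v×B = (80.0, -1.24×10⁴, 1.33×10⁴) N/C.
F = q(E + v×B) = (1.602×10⁻¹⁹ C)·(80.0, -1.24×10⁴, 1.33×10⁴) = (1.28×10⁻¹⁷, -1.99×10⁻¹⁵, 2.14×10⁻¹⁵) N.
|F| = 2.92×10⁻¹⁵ N.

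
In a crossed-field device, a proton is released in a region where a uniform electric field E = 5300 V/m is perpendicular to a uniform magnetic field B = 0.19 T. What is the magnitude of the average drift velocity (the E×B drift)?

The E×B drift speed is v_d = E/B.
v_d = 5300/0.19 = 2.8×10⁴ m/s.

v_d ≈ 2.8×10⁴ m/s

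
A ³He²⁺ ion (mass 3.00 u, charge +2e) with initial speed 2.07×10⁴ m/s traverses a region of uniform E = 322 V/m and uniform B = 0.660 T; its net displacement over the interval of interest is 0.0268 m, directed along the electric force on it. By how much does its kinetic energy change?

The magnetic force is always ⟂ v and does no work; only the electric force changes KE.
ΔKE = F_E · d = |q|E d = (3.204×10⁻¹⁹)(322)(0.0268) ≈ 2.76×10⁻¹⁸ J.

ΔKE ≈ 2.76×10⁻¹⁸ J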